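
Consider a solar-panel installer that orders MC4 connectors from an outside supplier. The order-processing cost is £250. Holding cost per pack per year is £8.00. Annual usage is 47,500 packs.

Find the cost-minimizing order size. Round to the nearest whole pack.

Q* = √(2·D·S / H) = √(2·47,500·250 / 8) = √2,968,750.0 ≈ 1,723.01

1,723 packs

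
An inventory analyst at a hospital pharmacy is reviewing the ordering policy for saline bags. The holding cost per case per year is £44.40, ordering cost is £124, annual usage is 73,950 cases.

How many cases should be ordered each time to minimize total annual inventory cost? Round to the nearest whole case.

643 cases

2DS/H = 2·73,950·124/44.4 = 413,054.05
EOQ = √413,054.05 ≈ 642.69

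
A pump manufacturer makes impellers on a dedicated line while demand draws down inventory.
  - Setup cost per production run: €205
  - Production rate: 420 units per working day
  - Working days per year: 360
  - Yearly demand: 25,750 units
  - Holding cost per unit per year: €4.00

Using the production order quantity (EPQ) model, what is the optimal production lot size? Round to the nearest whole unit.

1,784 units

Daily demand d = 25,750/360 = 71.528; p = 420; 1 − d/p = 0.82970
EPQ = √(2DS / (H(1 − d/p)))
    = √(2 × 25,750 × 205 / (4 × 0.82970)) ≈ 1,783.57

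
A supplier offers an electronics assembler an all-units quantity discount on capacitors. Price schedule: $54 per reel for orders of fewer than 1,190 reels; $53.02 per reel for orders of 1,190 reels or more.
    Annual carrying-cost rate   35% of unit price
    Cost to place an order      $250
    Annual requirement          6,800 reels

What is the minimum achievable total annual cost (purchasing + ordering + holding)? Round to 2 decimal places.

H₁ = 35%×$54 = $18.9000;  H₂ = 35%×$53.02 = $18.5570
EOQ₁ = √(2×6,800×250/18.9000) = 424.14  (< 1,190, feasible at tier 1)
EOQ₂ = √(2×6,800×250/18.5570) = 428.04  (< 1,190 → use Q = 1,190 at tier-2 price)
TC(tier 1 (EOQ₁), Q≈424.1) = $375,216.23
TC(tier 2, Q≈1,190.0) = $373,005.99
Minimum at tier 2: $373,005.99

$373,005.99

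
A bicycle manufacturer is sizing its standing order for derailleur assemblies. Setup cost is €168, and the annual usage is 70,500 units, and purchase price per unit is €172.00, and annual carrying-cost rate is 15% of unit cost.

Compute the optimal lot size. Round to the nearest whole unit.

Holding cost per unit per year: H = 15% × €172 = €25.8000
2DS/H = 2·70,500·168/25.8 = 918,139.53
EOQ = √918,139.53 ≈ 958.20

958 units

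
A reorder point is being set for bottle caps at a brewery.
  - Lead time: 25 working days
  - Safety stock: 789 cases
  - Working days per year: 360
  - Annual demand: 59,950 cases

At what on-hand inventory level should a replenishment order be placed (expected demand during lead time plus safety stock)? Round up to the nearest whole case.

4,953 cases

Daily demand d = 59,950 / 360 = 166.528 cases/day
Demand during lead time = 166.528 × 25 = 4,163.19
Reorder point = 4,163.19 + 789 = 4,952.19 → round up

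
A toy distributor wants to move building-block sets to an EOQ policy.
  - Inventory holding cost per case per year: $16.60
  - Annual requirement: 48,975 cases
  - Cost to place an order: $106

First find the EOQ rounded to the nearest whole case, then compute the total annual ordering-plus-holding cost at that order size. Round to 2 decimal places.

$13,128.32

EOQ = √(2DS/H) = √(2 × 48,975 × 106 / 16.6)
    = √(625,463.86) ≈ 790.86 → Q = 791 cases
Annual ordering cost = (D/Q)·S = (48,975/791) × 106 = $6,563.02
Annual holding cost  = (Q/2)·H = (791/2) × 16.6 = $6,565.30
Total = $6,563.02 + $6,565.30 = $13,128.32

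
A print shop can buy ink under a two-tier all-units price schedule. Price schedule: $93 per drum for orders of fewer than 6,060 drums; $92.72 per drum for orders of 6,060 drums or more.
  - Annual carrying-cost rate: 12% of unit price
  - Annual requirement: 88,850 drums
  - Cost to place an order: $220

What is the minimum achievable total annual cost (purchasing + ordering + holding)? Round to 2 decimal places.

$8,275,110.57

H₁ = 12%×$93 = $11.1600;  H₂ = 12%×$92.72 = $11.1264
EOQ₁ = √(2×88,850×220/11.1600) = 1,871.64  (< 6,060, feasible at tier 1)
EOQ₂ = √(2×88,850×220/11.1264) = 1,874.47  (< 6,060 → use Q = 6,060 at tier-2 price)
TC(tier 1 (EOQ₁), Q≈1,871.6) = $8,283,937.53
TC(tier 2, Q≈6,060.0) = $8,275,110.57
Minimum at tier 2: $8,275,110.57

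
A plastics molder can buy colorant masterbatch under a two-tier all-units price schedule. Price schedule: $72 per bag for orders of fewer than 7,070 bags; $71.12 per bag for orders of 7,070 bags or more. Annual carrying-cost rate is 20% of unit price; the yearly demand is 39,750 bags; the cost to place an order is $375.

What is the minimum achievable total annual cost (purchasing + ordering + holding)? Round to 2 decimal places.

H₁ = 20%×$72 = $14.4000;  H₂ = 20%×$71.12 = $14.2240
EOQ₁ = √(2×39,750×375/14.4000) = 1,438.86  (< 7,070, feasible at tier 1)
EOQ₂ = √(2×39,750×375/14.2240) = 1,447.73  (< 7,070 → use Q = 7,070 at tier-2 price)
TC(tier 1 (EOQ₁), Q≈1,438.9) = $2,882,719.56
TC(tier 2, Q≈7,070.0) = $2,879,410.22
Minimum at tier 2: $2,879,410.22

$2,879,410.22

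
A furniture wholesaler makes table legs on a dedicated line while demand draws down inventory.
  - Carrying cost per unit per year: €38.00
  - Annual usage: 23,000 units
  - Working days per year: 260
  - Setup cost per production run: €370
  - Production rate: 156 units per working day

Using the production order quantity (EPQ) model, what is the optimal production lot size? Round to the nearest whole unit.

1,017 units

Daily demand d = 23,000/260 = 88.462; p = 156; 1 − d/p = 0.43294
EPQ = √(2DS / (H(1 − d/p)))
    = √(2 × 23,000 × 370 / (38 × 0.43294)) ≈ 1,017.13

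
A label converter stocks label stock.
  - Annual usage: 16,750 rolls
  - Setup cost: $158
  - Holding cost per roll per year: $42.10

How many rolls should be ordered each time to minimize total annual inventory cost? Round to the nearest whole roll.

Optimal lot size Q* = (2 × 16,750 × $158 / $42.1)^½ ≈ 354.58

355 rolls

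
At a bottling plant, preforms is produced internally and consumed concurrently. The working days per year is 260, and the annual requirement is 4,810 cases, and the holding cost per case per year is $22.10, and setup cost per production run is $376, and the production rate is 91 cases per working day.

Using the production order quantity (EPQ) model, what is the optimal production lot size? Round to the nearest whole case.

Daily demand d = 4,810/260 = 18.500; p = 91; 1 − d/p = 0.79670
EPQ = √(2DS / (H(1 − d/p)))
    = √(2 × 4,810 × 376 / (22.1 × 0.79670)) ≈ 453.25

453 cases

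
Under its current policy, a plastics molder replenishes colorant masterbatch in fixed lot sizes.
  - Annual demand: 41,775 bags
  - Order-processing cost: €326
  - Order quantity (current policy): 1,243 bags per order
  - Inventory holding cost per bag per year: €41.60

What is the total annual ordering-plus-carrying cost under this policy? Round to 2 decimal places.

€36,810.68

Orders/yr = 41,775/1,243 = 33.608; ordering cost = 33.608 × €326 = €10,956.28
Average inventory = 1,243/2 = 621.5; holding cost = 621.5 × €41.6 = €25,854.40
Total = €10,956.28 + €25,854.40 = €36,810.68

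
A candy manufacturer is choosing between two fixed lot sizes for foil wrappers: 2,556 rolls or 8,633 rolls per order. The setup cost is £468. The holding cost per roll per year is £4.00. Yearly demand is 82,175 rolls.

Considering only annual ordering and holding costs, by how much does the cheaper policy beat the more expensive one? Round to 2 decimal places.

£1,562.63

For each Q, cost = (D/Q)·S + (Q/2)·H.
TC(2,556) = (82,175/2,556)×468 + (2,556/2)×4 = £20,158.13
TC(8,633) = (82,175/8,633)×468 + (8,633/2)×4 = £21,720.76
Lots of 2,556 are cheaper by £1,562.63.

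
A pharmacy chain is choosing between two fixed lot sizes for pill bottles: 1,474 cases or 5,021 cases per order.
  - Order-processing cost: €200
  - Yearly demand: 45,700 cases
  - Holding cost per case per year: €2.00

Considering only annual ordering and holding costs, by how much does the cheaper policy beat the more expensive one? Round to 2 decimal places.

TC(Q) = (D/Q)S + (Q/2)H
TC(1,474) = (45,700/1,474)×200 + (1,474/2)×2 = €7,674.81
TC(5,021) = (45,700/5,021)×200 + (5,021/2)×2 = €6,841.35
|ΔTC| = |€7,674.81 − €6,841.35| = €833.46

€833.46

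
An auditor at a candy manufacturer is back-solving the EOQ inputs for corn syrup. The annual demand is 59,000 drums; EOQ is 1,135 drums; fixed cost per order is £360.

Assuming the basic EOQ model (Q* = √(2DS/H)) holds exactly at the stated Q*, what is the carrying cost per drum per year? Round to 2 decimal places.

£32.98

Since Q* = (2DS/H)^½, squaring gives Q*²·H = 2DS.
H = 2DS / Q² = 2 × 59,000 × 360 / 1,135² = 32.9756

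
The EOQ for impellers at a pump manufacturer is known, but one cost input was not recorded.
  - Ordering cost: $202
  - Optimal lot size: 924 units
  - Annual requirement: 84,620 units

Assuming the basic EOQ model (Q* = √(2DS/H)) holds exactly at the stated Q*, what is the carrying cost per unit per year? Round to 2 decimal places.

Since Q* = (2DS/H)^½, squaring gives Q*²·H = 2DS.
H = 2DS / Q² = 2 × 84,620 × 202 / 924² = 40.0415

$40.04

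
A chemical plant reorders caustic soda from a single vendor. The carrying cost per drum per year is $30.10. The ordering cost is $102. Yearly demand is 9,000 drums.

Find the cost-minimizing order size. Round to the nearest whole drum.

Q* = √(2·D·S / H) = √(2·9,000·102 / 30.1) = √60,996.7 ≈ 246.98

247 drums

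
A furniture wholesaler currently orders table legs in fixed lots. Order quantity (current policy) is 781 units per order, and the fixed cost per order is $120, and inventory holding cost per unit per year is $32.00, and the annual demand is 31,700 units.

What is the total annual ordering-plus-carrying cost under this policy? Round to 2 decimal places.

Orders/yr = 31,700/781 = 40.589; ordering cost = 40.589 × $120 = $4,870.68
Average inventory = 781/2 = 390.5; holding cost = 390.5 × $32 = $12,496.00
Total = $4,870.68 + $12,496.00 = $17,366.68

$17,366.68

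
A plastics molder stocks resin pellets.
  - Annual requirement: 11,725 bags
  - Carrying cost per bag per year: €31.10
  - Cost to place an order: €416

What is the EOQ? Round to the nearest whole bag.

Optimal lot size Q* = (2 × 11,725 × €416 / €31.1)^½ ≈ 560.06

560 bags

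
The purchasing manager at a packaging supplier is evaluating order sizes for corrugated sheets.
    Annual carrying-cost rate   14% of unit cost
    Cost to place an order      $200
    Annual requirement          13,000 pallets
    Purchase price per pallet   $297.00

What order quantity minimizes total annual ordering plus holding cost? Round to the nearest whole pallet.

354 pallets

Carrying cost H = $297 × 14% = $41.5800/pallet/yr
Q* = √(2·D·S / H) = √(2·13,000·200 / 41.58) = √125,060.1 ≈ 353.64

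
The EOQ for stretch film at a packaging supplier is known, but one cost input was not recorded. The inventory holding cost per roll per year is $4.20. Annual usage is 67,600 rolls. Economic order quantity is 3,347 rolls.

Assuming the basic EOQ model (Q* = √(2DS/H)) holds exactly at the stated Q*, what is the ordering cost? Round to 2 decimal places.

Since Q* = (2DS/H)^½, squaring gives Q*²·H = 2DS.
S = Q²H / (2D) = 3,347² × 4.2 / (2 × 67,600) = 348.0038

$348.00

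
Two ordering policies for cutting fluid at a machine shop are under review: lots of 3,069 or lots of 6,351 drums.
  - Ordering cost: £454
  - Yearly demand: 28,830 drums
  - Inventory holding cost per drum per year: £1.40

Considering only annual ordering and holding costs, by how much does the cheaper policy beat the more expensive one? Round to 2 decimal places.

For each Q, cost = (D/Q)·S + (Q/2)·H.
TC(3,069) = (28,830/3,069)×454 + (3,069/2)×1.4 = £6,413.15
TC(6,351) = (28,830/6,351)×454 + (6,351/2)×1.4 = £6,506.61
|ΔTC| = |£6,413.15 − £6,506.61| = £93.46

£93.46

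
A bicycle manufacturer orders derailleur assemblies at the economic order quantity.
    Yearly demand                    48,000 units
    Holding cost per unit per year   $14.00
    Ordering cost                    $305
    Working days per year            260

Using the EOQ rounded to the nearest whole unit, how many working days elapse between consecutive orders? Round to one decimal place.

7.8 days

2DS/H = 2·48,000·305/14 = 2,091,428.57
EOQ = √2,091,428.57 ≈ 1,446.18 → Q = 1,446 units
Days between orders = 260 / (D/Q) = 260 / 33.195 ≈ 7.832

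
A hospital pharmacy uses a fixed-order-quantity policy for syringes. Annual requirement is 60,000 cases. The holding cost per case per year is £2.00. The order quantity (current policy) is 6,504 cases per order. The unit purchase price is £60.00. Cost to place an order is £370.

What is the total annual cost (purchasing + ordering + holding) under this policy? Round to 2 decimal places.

£3,609,917.28

Annual ordering cost = (D/Q)·S = (60,000/6,504) × 370 = £3,413.28
Annual holding cost  = (Q/2)·H = (6,504/2) × 2 = £6,504.00
Purchase cost = D·C = 60,000 × 60 = £3,600,000.00
Total = £3,413.28 + £6,504.00 + £3,600,000.00 = £3,609,917.28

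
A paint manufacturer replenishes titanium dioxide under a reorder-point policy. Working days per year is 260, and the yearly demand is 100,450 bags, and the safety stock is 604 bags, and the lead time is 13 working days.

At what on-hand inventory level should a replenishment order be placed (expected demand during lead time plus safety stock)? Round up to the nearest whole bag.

Daily demand d = 100,450 / 260 = 386.346 bags/day
Demand during lead time = 386.346 × 13 = 5,022.50
Reorder point = 5,022.50 + 604 = 5,626.50 → round up

5,627 bags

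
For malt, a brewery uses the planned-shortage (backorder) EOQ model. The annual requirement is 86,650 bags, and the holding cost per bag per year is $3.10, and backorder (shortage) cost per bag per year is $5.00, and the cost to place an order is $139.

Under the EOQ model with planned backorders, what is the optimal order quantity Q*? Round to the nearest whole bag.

3,548 bags

Basic EOQ = √(2·86,650·139/3.1) = 2,787.570
Backorder adjustment √((H+b)/b) = √((3.1+5)/5) = 1.2728
Q* = 2,787.570 × 1.2728 ≈ 3,548.00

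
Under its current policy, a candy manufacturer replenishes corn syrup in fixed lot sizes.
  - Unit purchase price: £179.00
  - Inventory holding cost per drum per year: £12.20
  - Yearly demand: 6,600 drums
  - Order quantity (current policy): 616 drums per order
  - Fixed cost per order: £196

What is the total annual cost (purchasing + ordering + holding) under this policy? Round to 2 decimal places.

Orders/yr = 6,600/616 = 10.714; ordering cost = 10.714 × £196 = £2,100.00
Average inventory = 616/2 = 308; holding cost = 308 × £12.2 = £3,757.60
Purchase cost = D·C = 6,600 × 179 = £1,181,400.00
Total = £2,100.00 + £3,757.60 + £1,181,400.00 = £1,187,257.60

£1,187,257.60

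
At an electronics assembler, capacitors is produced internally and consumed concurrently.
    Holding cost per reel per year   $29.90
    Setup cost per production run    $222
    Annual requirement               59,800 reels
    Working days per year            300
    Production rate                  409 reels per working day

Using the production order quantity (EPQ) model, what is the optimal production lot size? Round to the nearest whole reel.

1,316 reels

Daily demand d = 59,800/300 = 199.333; p = 409; 1 − d/p = 0.51263
EPQ = √(2DS / (H(1 − d/p)))
    = √(2 × 59,800 × 222 / (29.9 × 0.51263)) ≈ 1,316.14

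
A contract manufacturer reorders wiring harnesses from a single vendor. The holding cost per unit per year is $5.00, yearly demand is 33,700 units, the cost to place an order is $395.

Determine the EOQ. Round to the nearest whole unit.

2,308 units

EOQ = √(2DS/H) = √(2 × 33,700 × 395 / 5)
    = √(5,324,600.00) ≈ 2,307.51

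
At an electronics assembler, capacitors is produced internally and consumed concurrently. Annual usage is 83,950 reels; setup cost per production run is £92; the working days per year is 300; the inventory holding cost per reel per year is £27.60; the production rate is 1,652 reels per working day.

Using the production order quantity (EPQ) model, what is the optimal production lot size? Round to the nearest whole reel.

821 reels

d = 83,950/300 = 279.8333 reels/day;  effective holding cost H(1 − d/p) = 27.6·(1 − 279.8333/1652) = 22.92482
Q* = √(2DS / H_eff) = √(2·83,950·92 / 22.92482) ≈ 820.85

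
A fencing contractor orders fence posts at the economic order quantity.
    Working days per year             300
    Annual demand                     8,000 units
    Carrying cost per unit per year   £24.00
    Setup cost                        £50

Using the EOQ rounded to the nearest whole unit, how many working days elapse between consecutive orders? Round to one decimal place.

Q* = √(2·D·S / H) = √(2·8,000·50 / 24) = √33,333.3 ≈ 182.57 → Q = 183 units
Cycle time = (working days × Q)/D = (300 × 183) / 8,000 = 6.862 days

6.9 days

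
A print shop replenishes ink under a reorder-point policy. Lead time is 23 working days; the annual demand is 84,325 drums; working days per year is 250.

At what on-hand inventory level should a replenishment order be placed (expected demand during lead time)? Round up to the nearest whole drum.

7,758 drums

Daily demand d = 84,325 / 250 = 337.300 drums/day
Demand during lead time = 337.300 × 23 = 7,757.90
Reorder point = 7,757.90 → round up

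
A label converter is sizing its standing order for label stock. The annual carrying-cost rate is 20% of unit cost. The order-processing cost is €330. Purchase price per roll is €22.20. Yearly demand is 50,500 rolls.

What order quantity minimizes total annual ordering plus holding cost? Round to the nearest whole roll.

Holding cost per roll per year: H = 20% × €22.2 = €4.4400
Q* = √(2·D·S / H) = √(2·50,500·330 / 4.44) = √7,506,756.8 ≈ 2,739.85

2,740 rolls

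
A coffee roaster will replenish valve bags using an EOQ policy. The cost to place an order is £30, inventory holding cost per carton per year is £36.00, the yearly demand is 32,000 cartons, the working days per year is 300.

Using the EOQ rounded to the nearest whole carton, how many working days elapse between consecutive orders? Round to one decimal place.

Q* = √(2·D·S / H) = √(2·32,000·30 / 36) = √53,333.3 ≈ 230.94 → Q = 231 cartons
T = Q/D × 300 days = 231/32,000 × 300 = 2.166 days

2.2 days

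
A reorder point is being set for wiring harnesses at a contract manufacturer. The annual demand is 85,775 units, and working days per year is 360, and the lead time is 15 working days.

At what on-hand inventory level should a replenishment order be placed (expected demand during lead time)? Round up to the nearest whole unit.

3,574 units

Daily demand d = 85,775 / 360 = 238.264 units/day
Demand during lead time = 238.264 × 15 = 3,573.96
Reorder point = 3,573.96 → round up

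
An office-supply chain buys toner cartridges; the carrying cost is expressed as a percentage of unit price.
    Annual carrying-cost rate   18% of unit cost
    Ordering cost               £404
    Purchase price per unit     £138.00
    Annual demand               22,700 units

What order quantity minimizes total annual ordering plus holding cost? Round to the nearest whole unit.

Carrying cost H = £138 × 18% = £24.8400/unit/yr
Q* = √(2·D·S / H) = √(2·22,700·404 / 24.84) = √738,389.7 ≈ 859.30

859 units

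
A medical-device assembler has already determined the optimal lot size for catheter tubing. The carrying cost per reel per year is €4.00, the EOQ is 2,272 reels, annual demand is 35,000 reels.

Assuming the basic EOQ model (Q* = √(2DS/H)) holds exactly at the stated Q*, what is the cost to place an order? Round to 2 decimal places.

€294.97

EOQ relation: Q² = 2DS/H, so rearrange for the unknown.
S = Q²H / (2D) = 2,272² × 4 / (2 × 35,000) = 294.9705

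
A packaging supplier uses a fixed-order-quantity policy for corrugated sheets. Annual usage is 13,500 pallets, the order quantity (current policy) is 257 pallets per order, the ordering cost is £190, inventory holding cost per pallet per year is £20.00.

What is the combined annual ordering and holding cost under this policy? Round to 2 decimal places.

Orders/yr = 13,500/257 = 52.529; ordering cost = 52.529 × £190 = £9,980.54
Average inventory = 257/2 = 128.5; holding cost = 128.5 × £20 = £2,570.00
Total = £9,980.54 + £2,570.00 = £12,550.54

£12,550.54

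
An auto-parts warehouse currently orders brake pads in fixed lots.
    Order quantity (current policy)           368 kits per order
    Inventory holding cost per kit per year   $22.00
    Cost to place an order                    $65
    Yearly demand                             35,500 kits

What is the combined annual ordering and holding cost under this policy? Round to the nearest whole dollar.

Annual ordering cost = (D/Q)·S = (35,500/368) × 65 = $6,270.38
Annual holding cost  = (Q/2)·H = (368/2) × 22 = $4,048.00
Total = $6,270.38 + $4,048.00 = $10,318.38

$10,318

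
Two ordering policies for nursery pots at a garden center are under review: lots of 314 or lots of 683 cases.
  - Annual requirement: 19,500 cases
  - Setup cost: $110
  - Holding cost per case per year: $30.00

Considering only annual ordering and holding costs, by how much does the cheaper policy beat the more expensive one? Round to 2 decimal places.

$1,844.35

TC(Q) = (D/Q)S + (Q/2)H
TC(314) = (19,500/314)×110 + (314/2)×30 = $11,541.21
TC(683) = (19,500/683)×110 + (683/2)×30 = $13,385.56
|ΔTC| = |$11,541.21 − $13,385.56| = $1,844.35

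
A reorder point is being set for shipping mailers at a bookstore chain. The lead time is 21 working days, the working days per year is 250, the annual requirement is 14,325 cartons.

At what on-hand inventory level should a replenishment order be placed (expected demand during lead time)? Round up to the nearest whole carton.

1,204 cartons

Daily demand d = 14,325 / 250 = 57.300 cartons/day
Demand during lead time = 57.300 × 21 = 1,203.30
Reorder point = 1,203.30 → round up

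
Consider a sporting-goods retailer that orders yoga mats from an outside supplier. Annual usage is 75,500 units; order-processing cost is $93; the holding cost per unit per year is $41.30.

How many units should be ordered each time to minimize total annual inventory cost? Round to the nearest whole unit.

583 units

Q* = √(2·D·S / H) = √(2·75,500·93 / 41.3) = √340,024.2 ≈ 583.12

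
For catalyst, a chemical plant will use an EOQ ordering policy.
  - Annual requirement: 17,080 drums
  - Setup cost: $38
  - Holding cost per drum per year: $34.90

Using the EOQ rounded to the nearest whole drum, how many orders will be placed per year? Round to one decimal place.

Q* = √(2·D·S / H) = √(2·17,080·38 / 34.9) = √37,194.3 ≈ 192.86 → Q = 193
Orders per year = D/Q = 17,080 / 193 = 88.497

88.5 orders per year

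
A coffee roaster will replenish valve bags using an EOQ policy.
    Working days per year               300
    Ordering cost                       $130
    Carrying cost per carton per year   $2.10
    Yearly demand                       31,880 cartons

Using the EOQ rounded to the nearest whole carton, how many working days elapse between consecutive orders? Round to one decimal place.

18.7 days

EOQ = √(2DS/H) = √(2 × 31,880 × 130 / 2.1)
    = √(3,947,047.62) ≈ 1,986.72 → Q = 1,987 cartons
Days between orders = 300 / (D/Q) = 300 / 16.044 ≈ 18.698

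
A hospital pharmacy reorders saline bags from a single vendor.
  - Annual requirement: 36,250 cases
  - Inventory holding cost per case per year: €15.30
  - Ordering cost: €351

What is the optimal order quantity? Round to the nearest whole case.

EOQ = √(2DS/H) = √(2 × 36,250 × 351 / 15.3)
    = √(1,663,235.29) ≈ 1,289.66

1,290 cases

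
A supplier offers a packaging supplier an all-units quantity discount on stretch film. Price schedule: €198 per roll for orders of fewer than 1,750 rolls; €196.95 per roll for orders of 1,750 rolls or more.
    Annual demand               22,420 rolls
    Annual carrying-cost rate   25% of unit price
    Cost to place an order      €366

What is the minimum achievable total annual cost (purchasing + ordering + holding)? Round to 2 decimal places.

H₁ = 25%×€198 = €49.5000;  H₂ = 25%×€196.95 = €49.2375
EOQ₁ = √(2×22,420×366/49.5000) = 575.80  (< 1,750, feasible at tier 1)
EOQ₂ = √(2×22,420×366/49.2375) = 577.33  (< 1,750 → use Q = 1,750 at tier-2 price)
TC(tier 1 (EOQ₁), Q≈575.8) = €4,467,662.04
TC(tier 2, Q≈1,750.0) = €4,463,390.80
Minimum at tier 2: €4,463,390.80

€4,463,390.80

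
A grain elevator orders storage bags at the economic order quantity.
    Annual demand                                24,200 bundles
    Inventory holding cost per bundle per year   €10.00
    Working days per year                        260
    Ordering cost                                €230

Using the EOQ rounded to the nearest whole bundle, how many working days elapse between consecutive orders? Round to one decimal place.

Q* = √(2·D·S / H) = √(2·24,200·230 / 10) = √1,113,200.0 ≈ 1,055.08 → Q = 1,055 bundles
Days between orders = 260 / (D/Q) = 260 / 22.938 ≈ 11.335

11.3 days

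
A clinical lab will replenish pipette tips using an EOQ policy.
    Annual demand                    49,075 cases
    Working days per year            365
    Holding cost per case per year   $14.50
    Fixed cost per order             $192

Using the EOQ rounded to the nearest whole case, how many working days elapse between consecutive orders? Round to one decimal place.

8.5 days

EOQ = √(2DS/H) = √(2 × 49,075 × 192 / 14.5)
    = √(1,299,641.38) ≈ 1,140.02 → Q = 1,140 cases
T = Q/D × 365 days = 1,140/49,075 × 365 = 8.479 days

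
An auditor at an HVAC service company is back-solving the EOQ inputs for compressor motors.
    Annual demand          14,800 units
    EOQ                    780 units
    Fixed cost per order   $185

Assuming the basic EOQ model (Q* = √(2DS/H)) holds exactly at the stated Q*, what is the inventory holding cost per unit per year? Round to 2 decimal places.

$9.00

From Q* = √(2DS/H) ⇒ Q*² = 2DS/H.
H = 2DS / Q² = 2 × 14,800 × 185 / 780² = 9.0007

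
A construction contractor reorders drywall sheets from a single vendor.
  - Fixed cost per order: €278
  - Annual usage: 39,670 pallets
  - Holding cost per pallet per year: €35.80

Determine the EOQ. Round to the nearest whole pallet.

785 pallets

Q* = √(2·D·S / H) = √(2·39,670·278 / 35.8) = √616,103.9 ≈ 784.92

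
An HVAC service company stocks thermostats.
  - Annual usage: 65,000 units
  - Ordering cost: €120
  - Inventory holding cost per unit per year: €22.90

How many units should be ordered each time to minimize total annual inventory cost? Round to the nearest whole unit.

Q* = √(2·D·S / H) = √(2·65,000·120 / 22.9) = √681,222.7 ≈ 825.36

825 units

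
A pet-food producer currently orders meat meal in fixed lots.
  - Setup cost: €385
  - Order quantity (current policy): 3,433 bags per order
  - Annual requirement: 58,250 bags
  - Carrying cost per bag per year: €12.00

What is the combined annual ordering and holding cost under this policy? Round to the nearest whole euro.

€27,131

Orders/yr = 58,250/3,433 = 16.968; ordering cost = 16.968 × €385 = €6,532.55
Average inventory = 3,433/2 = 1716.5; holding cost = 1716.5 × €12 = €20,598.00
Total = €6,532.55 + €20,598.00 = €27,130.55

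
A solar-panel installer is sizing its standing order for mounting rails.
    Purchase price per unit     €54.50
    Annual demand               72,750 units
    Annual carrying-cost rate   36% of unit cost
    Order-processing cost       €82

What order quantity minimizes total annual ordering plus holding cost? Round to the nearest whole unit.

Holding cost per unit per year: H = 36% × €54.5 = €19.6200
EOQ = √(2DS/H) = √(2 × 72,750 × 82 / 19.62)
    = √(608,103.98) ≈ 779.81

780 units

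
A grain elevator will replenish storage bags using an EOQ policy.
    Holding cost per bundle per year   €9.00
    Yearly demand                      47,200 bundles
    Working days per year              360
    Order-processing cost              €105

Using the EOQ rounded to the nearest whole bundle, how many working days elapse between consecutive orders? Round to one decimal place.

2DS/H = 2·47,200·105/9 = 1,101,333.33
EOQ = √1,101,333.33 ≈ 1,049.44 → Q = 1,049 bundles
Days between orders = 360 / (D/Q) = 360 / 44.995 ≈ 8.001

8.0 days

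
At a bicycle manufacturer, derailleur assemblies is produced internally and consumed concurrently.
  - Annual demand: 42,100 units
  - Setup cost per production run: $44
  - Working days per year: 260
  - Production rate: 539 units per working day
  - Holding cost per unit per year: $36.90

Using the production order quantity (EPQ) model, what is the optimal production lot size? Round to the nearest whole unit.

Daily demand d = 42,100/260 = 161.923; p = 539; 1 − d/p = 0.69959
EPQ = √(2DS / (H(1 − d/p)))
    = √(2 × 42,100 × 44 / (36.9 × 0.69959)) ≈ 378.83

379 units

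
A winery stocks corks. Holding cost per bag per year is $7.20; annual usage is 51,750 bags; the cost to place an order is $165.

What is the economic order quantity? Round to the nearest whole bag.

1,540 bags

Optimal lot size Q* = (2 × 51,750 × $165 / $7.2)^½ ≈ 1,540.09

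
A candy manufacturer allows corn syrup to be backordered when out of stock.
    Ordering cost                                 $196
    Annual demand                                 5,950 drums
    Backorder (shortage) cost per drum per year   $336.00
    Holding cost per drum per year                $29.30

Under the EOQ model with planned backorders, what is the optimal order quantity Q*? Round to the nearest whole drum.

Q* = √(2DS/H) · √((H + b)/b)
   = √(2 × 5,950 × 196 / 29.3) · √((29.3 + 336) / 336)
   = 282.142 × 1.0427 ≈ 294.19

294 drums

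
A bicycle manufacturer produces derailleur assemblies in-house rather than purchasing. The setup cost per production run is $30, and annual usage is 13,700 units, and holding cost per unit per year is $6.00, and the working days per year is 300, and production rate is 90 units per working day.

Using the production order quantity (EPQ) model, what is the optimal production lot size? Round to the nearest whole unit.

527 units

d = 13,700/300 = 45.6667 units/day;  effective holding cost H(1 − d/p) = 6·(1 − 45.6667/90) = 2.95556
Q* = √(2DS / H_eff) = √(2·13,700·30 / 2.95556) ≈ 527.37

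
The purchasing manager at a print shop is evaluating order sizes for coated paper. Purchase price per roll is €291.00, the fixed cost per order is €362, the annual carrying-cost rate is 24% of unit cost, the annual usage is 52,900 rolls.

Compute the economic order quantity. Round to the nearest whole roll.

741 rolls

Carrying cost H = €291 × 24% = €69.8400/roll/yr
Q* = √(2·D·S / H) = √(2·52,900·362 / 69.84) = √548,390.6 ≈ 740.53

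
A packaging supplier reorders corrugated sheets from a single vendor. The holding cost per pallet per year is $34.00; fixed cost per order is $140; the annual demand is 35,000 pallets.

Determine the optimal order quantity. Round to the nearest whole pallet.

537 pallets

Optimal lot size Q* = (2 × 35,000 × $140 / $34)^½ ≈ 536.88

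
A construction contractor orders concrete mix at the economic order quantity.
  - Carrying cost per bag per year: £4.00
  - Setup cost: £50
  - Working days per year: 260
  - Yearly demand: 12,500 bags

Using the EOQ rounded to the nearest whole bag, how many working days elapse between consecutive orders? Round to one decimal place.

11.6 days

Q* = √(2·D·S / H) = √(2·12,500·50 / 4) = √312,500.0 ≈ 559.02 → Q = 559 bags
Cycle time = (working days × Q)/D = (260 × 559) / 12,500 = 11.627 days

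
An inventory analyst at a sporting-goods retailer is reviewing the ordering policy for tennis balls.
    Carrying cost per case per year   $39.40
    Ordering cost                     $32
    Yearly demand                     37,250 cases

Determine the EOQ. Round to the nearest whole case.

EOQ = √(2DS/H) = √(2 × 37,250 × 32 / 39.4)
    = √(60,507.61) ≈ 245.98

246 cases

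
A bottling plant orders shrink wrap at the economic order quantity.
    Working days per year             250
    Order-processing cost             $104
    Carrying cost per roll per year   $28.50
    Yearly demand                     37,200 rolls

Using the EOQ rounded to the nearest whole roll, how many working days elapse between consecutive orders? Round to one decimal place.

Optimal lot size Q* = (2 × 37,200 × $104 / $28.5)^½ ≈ 521.05 → Q = 521 rolls
Cycle time = (working days × Q)/D = (250 × 521) / 37,200 = 3.501 days

3.5 days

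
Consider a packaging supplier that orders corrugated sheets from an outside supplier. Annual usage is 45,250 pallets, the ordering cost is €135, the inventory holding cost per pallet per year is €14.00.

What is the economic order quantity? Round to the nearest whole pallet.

934 pallets

Optimal lot size Q* = (2 × 45,250 × €135 / €14)^½ ≈ 934.17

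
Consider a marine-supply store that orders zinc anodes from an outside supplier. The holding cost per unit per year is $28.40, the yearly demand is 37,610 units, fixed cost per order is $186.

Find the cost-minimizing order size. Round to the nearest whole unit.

702 units

EOQ = √(2DS/H) = √(2 × 37,610 × 186 / 28.4)
    = √(492,638.03) ≈ 701.88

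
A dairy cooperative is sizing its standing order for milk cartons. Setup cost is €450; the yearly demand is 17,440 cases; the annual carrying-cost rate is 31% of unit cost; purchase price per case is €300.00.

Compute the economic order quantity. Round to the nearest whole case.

411 cases

Carrying cost H = €300 × 31% = €93.0000/case/yr
EOQ = √(2DS/H) = √(2 × 17,440 × 450 / 93)
    = √(168,774.19) ≈ 410.82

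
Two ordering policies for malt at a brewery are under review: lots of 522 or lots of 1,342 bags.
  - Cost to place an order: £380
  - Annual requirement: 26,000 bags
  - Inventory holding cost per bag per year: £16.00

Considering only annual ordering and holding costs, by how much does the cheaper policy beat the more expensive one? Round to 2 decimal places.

For each Q, cost = (D/Q)·S + (Q/2)·H.
TC(522) = (26,000/522)×380 + (522/2)×16 = £23,103.20
TC(1,342) = (26,000/1,342)×380 + (1,342/2)×16 = £18,098.15
Lots of 1,342 are cheaper by £5,005.06.

£5,005.06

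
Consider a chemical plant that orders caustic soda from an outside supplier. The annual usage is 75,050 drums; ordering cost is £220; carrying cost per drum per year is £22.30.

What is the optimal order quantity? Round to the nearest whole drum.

Optimal lot size Q* = (2 × 75,050 × £220 / £22.3)^½ ≈ 1,216.88

1,217 drums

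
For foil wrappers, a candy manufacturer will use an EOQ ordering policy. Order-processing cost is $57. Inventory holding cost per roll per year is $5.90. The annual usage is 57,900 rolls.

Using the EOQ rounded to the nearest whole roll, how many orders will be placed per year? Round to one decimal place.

54.7 orders per year

EOQ = √(2DS/H) = √(2 × 57,900 × 57 / 5.9)
    = √(1,118,745.76) ≈ 1,057.71 → Q = 1,058
N = D/Q = 57,900/1,058 ≈ 54.726 orders/yr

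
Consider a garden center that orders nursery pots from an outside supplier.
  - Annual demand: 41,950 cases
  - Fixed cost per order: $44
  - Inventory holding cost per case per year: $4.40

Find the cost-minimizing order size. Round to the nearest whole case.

2DS/H = 2·41,950·44/4.4 = 839,000.00
EOQ = √839,000.00 ≈ 915.97

916 cases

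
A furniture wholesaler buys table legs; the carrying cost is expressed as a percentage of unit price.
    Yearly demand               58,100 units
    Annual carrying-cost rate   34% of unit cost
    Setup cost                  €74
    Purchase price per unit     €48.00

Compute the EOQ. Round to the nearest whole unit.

726 units

H = i·C = 0.34 × €48 = €16.3200 per unit-year
2DS/H = 2·58,100·74/16.32 = 526,887.25
EOQ = √526,887.25 ≈ 725.87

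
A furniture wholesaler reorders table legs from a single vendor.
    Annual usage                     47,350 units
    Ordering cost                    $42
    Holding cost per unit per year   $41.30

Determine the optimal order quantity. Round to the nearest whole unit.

310 units

EOQ = √(2DS/H) = √(2 × 47,350 × 42 / 41.3)
    = √(96,305.08) ≈ 310.33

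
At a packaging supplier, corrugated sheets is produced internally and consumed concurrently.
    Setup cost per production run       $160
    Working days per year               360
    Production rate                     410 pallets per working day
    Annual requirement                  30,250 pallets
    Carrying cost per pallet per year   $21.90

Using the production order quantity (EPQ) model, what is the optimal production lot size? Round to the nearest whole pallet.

Daily demand d = 30,250/360 = 84.028; p = 410; 1 − d/p = 0.79505
EPQ = √(2DS / (H(1 − d/p)))
    = √(2 × 30,250 × 160 / (21.9 × 0.79505)) ≈ 745.62

746 pallets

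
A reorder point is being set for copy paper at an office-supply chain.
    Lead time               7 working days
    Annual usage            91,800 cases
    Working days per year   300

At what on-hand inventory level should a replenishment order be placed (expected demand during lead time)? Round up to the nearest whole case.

Daily demand d = 91,800 / 300 = 306.000 cases/day
Demand during lead time = 306.000 × 7 = 2,142.00
Reorder point = 2,142.00 → round up

2,142 cases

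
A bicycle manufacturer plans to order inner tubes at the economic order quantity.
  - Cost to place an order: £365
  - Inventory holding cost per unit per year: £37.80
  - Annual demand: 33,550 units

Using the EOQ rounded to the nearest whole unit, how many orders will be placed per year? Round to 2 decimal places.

2DS/H = 2·33,550·365/37.8 = 647,923.28
EOQ = √647,923.28 ≈ 804.94 → Q = 805
Orders per year = D/Q = 33,550 / 805 = 41.677

41.68 orders per year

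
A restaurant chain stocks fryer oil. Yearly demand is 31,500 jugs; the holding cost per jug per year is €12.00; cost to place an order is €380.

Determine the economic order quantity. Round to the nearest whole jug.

Q* = √(2·D·S / H) = √(2·31,500·380 / 12) = √1,995,000.0 ≈ 1,412.44

1,412 jugs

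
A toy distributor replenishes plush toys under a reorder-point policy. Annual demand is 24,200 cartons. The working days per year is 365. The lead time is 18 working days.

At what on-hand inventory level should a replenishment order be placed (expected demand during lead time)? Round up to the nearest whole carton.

1,194 cartons

Daily demand d = 24,200 / 365 = 66.301 cartons/day
Demand during lead time = 66.301 × 18 = 1,193.42
Reorder point = 1,193.42 → round up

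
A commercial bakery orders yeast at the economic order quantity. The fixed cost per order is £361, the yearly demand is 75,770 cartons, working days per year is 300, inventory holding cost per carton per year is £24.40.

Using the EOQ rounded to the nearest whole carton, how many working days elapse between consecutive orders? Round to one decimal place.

5.9 days

EOQ = √(2DS/H) = √(2 × 75,770 × 361 / 24.4)
    = √(2,242,046.72) ≈ 1,497.35 → Q = 1,497 cartons
Days between orders = 300 / (D/Q) = 300 / 50.615 ≈ 5.927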